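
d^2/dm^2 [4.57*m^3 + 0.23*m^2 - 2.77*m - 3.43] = 27.42*m + 0.46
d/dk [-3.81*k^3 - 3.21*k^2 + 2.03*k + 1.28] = -11.43*k^2 - 6.42*k + 2.03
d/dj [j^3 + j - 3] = 3*j^2 + 1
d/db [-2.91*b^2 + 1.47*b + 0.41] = 1.47 - 5.82*b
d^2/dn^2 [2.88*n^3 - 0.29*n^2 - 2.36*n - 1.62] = 17.28*n - 0.58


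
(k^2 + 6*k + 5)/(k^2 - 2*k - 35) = (k + 1)/(k - 7)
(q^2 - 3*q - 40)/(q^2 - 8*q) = (q + 5)/q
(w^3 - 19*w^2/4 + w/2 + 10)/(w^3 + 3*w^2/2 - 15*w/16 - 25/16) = 4*(w^2 - 6*w + 8)/(4*w^2 + w - 5)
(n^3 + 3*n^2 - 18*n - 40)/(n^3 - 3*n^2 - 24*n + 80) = (n + 2)/(n - 4)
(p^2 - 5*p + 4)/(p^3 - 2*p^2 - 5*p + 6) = (p - 4)/(p^2 - p - 6)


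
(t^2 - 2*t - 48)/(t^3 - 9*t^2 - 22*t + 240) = (t + 6)/(t^2 - t - 30)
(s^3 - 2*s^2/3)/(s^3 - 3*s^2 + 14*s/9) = 3*s/(3*s - 7)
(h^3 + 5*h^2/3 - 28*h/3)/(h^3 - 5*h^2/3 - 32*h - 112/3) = h*(3*h - 7)/(3*h^2 - 17*h - 28)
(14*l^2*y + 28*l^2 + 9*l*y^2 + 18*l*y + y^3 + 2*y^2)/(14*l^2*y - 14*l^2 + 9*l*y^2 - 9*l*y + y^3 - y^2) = (y + 2)/(y - 1)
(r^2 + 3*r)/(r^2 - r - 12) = r/(r - 4)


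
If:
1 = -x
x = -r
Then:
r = 1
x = -1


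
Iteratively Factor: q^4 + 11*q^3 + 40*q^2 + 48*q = (q)*(q^3 + 11*q^2 + 40*q + 48) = q*(q + 4)*(q^2 + 7*q + 12) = q*(q + 4)^2*(q + 3)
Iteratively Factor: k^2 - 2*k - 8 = (k + 2)*(k - 4)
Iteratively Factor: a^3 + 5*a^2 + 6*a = (a + 2)*(a^2 + 3*a) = a*(a + 2)*(a + 3)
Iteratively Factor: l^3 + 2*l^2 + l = (l + 1)*(l^2 + l) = l*(l + 1)*(l + 1)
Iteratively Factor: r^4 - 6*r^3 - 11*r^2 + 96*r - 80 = (r - 4)*(r^3 - 2*r^2 - 19*r + 20) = (r - 4)*(r - 1)*(r^2 - r - 20) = (r - 5)*(r - 4)*(r - 1)*(r + 4)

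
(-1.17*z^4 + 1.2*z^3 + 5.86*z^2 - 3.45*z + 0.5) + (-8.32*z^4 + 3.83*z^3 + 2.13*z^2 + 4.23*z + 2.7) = -9.49*z^4 + 5.03*z^3 + 7.99*z^2 + 0.78*z + 3.2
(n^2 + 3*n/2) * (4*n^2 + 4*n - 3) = 4*n^4 + 10*n^3 + 3*n^2 - 9*n/2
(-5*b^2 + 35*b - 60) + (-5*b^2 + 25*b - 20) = -10*b^2 + 60*b - 80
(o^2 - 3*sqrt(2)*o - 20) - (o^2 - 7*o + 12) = -3*sqrt(2)*o + 7*o - 32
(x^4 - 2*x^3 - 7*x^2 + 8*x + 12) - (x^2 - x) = x^4 - 2*x^3 - 8*x^2 + 9*x + 12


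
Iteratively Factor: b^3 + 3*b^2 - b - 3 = (b + 3)*(b^2 - 1) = (b + 1)*(b + 3)*(b - 1)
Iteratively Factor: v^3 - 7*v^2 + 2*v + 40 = (v - 4)*(v^2 - 3*v - 10) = (v - 4)*(v + 2)*(v - 5)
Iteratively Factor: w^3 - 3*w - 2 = (w + 1)*(w^2 - w - 2) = (w - 2)*(w + 1)*(w + 1)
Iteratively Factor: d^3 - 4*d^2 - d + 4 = (d - 4)*(d^2 - 1) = (d - 4)*(d - 1)*(d + 1)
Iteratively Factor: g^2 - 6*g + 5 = (g - 1)*(g - 5)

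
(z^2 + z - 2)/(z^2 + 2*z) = (z - 1)/z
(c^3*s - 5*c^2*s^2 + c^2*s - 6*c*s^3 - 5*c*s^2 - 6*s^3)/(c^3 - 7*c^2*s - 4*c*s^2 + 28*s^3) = s*(c^3 - 5*c^2*s + c^2 - 6*c*s^2 - 5*c*s - 6*s^2)/(c^3 - 7*c^2*s - 4*c*s^2 + 28*s^3)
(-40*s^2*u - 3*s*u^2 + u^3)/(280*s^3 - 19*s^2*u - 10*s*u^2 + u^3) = -u/(7*s - u)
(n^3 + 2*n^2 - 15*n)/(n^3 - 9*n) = (n + 5)/(n + 3)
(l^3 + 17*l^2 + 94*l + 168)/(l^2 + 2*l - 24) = (l^2 + 11*l + 28)/(l - 4)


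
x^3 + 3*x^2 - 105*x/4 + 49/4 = (x - 7/2)*(x - 1/2)*(x + 7)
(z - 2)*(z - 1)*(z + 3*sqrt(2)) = z^3 - 3*z^2 + 3*sqrt(2)*z^2 - 9*sqrt(2)*z + 2*z + 6*sqrt(2)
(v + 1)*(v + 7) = v^2 + 8*v + 7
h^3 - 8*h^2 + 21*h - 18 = (h - 3)^2*(h - 2)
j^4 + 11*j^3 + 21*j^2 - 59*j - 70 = (j - 2)*(j + 1)*(j + 5)*(j + 7)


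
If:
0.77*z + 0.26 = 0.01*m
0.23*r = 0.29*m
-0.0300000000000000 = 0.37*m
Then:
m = -0.08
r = -0.10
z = -0.34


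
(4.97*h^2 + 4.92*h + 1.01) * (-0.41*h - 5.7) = -2.0377*h^3 - 30.3462*h^2 - 28.4581*h - 5.757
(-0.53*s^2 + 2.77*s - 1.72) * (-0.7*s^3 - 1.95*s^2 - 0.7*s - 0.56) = 0.371*s^5 - 0.9055*s^4 - 3.8265*s^3 + 1.7118*s^2 - 0.3472*s + 0.9632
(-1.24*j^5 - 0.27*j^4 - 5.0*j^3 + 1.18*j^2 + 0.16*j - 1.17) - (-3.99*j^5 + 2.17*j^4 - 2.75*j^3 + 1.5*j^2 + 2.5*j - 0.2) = 2.75*j^5 - 2.44*j^4 - 2.25*j^3 - 0.32*j^2 - 2.34*j - 0.97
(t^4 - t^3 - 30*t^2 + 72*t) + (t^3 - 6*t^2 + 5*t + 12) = t^4 - 36*t^2 + 77*t + 12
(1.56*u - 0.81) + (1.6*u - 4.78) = 3.16*u - 5.59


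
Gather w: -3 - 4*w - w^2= -w^2 - 4*w - 3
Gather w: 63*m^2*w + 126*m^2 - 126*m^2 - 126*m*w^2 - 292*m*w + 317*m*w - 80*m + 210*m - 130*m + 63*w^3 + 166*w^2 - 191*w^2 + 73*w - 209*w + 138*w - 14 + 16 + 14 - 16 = 63*w^3 + w^2*(-126*m - 25) + w*(63*m^2 + 25*m + 2)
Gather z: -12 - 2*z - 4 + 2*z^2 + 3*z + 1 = 2*z^2 + z - 15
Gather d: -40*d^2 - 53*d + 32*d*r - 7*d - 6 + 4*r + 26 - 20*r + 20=-40*d^2 + d*(32*r - 60) - 16*r + 40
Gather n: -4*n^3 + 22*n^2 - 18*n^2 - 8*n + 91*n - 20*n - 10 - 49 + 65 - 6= -4*n^3 + 4*n^2 + 63*n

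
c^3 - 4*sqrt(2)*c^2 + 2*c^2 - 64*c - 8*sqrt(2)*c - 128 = (c + 2)*(c - 8*sqrt(2))*(c + 4*sqrt(2))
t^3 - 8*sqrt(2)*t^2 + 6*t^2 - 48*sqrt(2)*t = t*(t + 6)*(t - 8*sqrt(2))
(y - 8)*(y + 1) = y^2 - 7*y - 8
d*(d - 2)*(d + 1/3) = d^3 - 5*d^2/3 - 2*d/3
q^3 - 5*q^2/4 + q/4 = q*(q - 1)*(q - 1/4)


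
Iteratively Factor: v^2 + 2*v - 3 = (v + 3)*(v - 1)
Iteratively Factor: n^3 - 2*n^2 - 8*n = (n + 2)*(n^2 - 4*n) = n*(n + 2)*(n - 4)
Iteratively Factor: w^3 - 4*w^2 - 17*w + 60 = (w - 3)*(w^2 - w - 20) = (w - 5)*(w - 3)*(w + 4)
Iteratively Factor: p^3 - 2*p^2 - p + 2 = (p - 2)*(p^2 - 1) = (p - 2)*(p - 1)*(p + 1)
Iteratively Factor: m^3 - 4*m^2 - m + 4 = (m + 1)*(m^2 - 5*m + 4) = (m - 1)*(m + 1)*(m - 4)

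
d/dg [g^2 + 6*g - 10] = 2*g + 6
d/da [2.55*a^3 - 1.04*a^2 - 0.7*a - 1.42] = 7.65*a^2 - 2.08*a - 0.7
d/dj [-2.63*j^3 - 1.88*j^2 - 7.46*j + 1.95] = -7.89*j^2 - 3.76*j - 7.46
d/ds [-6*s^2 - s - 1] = -12*s - 1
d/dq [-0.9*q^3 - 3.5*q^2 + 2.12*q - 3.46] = -2.7*q^2 - 7.0*q + 2.12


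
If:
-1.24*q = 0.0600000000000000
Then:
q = -0.05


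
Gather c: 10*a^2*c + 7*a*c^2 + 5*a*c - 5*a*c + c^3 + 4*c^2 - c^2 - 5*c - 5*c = c^3 + c^2*(7*a + 3) + c*(10*a^2 - 10)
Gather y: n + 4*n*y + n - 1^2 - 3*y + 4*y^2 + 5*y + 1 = 2*n + 4*y^2 + y*(4*n + 2)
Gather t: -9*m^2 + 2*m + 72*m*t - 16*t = -9*m^2 + 2*m + t*(72*m - 16)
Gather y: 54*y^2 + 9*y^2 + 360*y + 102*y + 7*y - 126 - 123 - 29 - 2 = 63*y^2 + 469*y - 280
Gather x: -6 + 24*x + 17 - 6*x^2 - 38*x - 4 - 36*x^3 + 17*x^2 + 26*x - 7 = -36*x^3 + 11*x^2 + 12*x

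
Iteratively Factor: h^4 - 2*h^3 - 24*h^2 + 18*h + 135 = (h + 3)*(h^3 - 5*h^2 - 9*h + 45) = (h - 3)*(h + 3)*(h^2 - 2*h - 15) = (h - 5)*(h - 3)*(h + 3)*(h + 3)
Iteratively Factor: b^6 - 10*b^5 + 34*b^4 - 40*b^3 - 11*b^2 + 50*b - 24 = (b - 4)*(b^5 - 6*b^4 + 10*b^3 - 11*b + 6) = (b - 4)*(b - 1)*(b^4 - 5*b^3 + 5*b^2 + 5*b - 6) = (b - 4)*(b - 1)*(b + 1)*(b^3 - 6*b^2 + 11*b - 6) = (b - 4)*(b - 1)^2*(b + 1)*(b^2 - 5*b + 6) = (b - 4)*(b - 3)*(b - 1)^2*(b + 1)*(b - 2)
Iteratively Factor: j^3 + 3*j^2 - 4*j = (j - 1)*(j^2 + 4*j) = (j - 1)*(j + 4)*(j)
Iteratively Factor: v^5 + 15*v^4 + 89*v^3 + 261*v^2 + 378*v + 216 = (v + 4)*(v^4 + 11*v^3 + 45*v^2 + 81*v + 54) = (v + 2)*(v + 4)*(v^3 + 9*v^2 + 27*v + 27) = (v + 2)*(v + 3)*(v + 4)*(v^2 + 6*v + 9) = (v + 2)*(v + 3)^2*(v + 4)*(v + 3)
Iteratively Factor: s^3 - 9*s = (s)*(s^2 - 9) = s*(s + 3)*(s - 3)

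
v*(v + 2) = v^2 + 2*v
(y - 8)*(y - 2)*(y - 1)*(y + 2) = y^4 - 9*y^3 + 4*y^2 + 36*y - 32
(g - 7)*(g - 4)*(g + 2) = g^3 - 9*g^2 + 6*g + 56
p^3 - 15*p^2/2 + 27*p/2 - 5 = (p - 5)*(p - 2)*(p - 1/2)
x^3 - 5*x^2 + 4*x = x*(x - 4)*(x - 1)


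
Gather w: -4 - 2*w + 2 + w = -w - 2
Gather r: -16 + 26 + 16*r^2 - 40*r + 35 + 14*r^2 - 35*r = 30*r^2 - 75*r + 45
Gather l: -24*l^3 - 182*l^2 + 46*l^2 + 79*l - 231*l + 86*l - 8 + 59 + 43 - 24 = -24*l^3 - 136*l^2 - 66*l + 70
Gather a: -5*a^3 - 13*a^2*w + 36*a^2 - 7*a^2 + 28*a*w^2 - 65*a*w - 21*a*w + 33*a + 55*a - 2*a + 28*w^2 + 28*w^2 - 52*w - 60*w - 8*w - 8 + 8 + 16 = -5*a^3 + a^2*(29 - 13*w) + a*(28*w^2 - 86*w + 86) + 56*w^2 - 120*w + 16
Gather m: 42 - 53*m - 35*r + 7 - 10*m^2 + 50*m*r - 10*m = -10*m^2 + m*(50*r - 63) - 35*r + 49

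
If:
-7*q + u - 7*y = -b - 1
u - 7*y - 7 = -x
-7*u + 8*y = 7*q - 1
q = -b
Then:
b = 41*y/63 - 8/63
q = 8/63 - 41*y/63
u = 113*y/63 + 1/63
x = 328*y/63 + 440/63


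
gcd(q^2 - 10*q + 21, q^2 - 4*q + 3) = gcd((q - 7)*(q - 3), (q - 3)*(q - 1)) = q - 3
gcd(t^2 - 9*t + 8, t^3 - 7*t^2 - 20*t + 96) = t - 8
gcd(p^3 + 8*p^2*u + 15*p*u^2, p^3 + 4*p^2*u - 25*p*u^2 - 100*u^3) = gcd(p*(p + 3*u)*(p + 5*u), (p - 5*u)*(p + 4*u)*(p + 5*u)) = p + 5*u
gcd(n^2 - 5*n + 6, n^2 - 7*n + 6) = 1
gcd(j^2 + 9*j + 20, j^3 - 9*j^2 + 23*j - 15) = 1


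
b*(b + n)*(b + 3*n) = b^3 + 4*b^2*n + 3*b*n^2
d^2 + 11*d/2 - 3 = (d - 1/2)*(d + 6)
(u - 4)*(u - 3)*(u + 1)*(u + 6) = u^4 - 31*u^2 + 42*u + 72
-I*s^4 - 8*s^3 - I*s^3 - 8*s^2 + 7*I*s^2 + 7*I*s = s*(s - 7*I)*(s - I)*(-I*s - I)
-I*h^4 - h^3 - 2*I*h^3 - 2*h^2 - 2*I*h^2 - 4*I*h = h*(h + 2)*(h - 2*I)*(-I*h + 1)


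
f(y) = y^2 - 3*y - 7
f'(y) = 2*y - 3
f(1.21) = -9.17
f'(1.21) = -0.58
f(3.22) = -6.29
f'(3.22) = 3.44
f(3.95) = -3.25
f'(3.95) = 4.90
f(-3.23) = 13.12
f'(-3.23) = -9.46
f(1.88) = -9.11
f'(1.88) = 0.76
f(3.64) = -4.67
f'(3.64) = 4.28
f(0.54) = -8.33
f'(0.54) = -1.92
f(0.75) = -8.69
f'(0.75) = -1.50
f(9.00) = 47.00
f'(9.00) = 15.00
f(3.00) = -7.00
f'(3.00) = 3.00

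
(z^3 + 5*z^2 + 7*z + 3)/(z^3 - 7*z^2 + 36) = (z^3 + 5*z^2 + 7*z + 3)/(z^3 - 7*z^2 + 36)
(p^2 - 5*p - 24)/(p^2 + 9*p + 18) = (p - 8)/(p + 6)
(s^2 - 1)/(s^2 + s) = (s - 1)/s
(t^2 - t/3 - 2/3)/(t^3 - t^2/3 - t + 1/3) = (3*t + 2)/(3*t^2 + 2*t - 1)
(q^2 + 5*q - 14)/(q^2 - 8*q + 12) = (q + 7)/(q - 6)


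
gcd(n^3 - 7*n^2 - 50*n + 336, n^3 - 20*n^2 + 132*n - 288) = n^2 - 14*n + 48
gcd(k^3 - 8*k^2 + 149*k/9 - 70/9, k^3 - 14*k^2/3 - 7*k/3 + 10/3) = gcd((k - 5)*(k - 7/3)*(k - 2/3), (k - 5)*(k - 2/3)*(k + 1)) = k^2 - 17*k/3 + 10/3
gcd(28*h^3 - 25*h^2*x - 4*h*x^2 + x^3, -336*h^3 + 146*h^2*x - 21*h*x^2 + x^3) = -7*h + x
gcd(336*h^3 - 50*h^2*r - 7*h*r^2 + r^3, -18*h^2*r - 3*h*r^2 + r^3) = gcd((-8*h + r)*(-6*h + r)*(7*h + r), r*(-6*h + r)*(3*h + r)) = -6*h + r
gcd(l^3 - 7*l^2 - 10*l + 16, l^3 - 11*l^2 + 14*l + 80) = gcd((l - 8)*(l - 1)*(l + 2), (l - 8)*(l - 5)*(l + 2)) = l^2 - 6*l - 16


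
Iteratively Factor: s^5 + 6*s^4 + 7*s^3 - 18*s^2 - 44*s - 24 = (s + 2)*(s^4 + 4*s^3 - s^2 - 16*s - 12) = (s - 2)*(s + 2)*(s^3 + 6*s^2 + 11*s + 6) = (s - 2)*(s + 1)*(s + 2)*(s^2 + 5*s + 6) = (s - 2)*(s + 1)*(s + 2)*(s + 3)*(s + 2)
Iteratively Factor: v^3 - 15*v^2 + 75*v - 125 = (v - 5)*(v^2 - 10*v + 25) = (v - 5)^2*(v - 5)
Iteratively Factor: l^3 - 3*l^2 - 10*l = (l + 2)*(l^2 - 5*l) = (l - 5)*(l + 2)*(l)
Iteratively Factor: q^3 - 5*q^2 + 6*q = (q)*(q^2 - 5*q + 6) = q*(q - 3)*(q - 2)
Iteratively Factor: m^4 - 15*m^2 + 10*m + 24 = (m - 2)*(m^3 + 2*m^2 - 11*m - 12) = (m - 2)*(m + 4)*(m^2 - 2*m - 3) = (m - 3)*(m - 2)*(m + 4)*(m + 1)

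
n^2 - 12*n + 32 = (n - 8)*(n - 4)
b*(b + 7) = b^2 + 7*b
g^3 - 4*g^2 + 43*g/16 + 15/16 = (g - 3)*(g - 5/4)*(g + 1/4)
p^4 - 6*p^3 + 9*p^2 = p^2*(p - 3)^2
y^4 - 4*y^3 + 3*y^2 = y^2*(y - 3)*(y - 1)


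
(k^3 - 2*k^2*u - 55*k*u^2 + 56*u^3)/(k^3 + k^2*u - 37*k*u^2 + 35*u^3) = (-k + 8*u)/(-k + 5*u)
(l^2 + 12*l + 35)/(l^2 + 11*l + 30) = (l + 7)/(l + 6)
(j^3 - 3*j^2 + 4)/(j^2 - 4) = (j^2 - j - 2)/(j + 2)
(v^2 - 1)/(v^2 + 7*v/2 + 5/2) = 2*(v - 1)/(2*v + 5)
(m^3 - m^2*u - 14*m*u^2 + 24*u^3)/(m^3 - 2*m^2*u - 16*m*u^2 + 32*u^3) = (-m + 3*u)/(-m + 4*u)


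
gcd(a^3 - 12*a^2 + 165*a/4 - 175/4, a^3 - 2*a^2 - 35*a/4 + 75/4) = a^2 - 5*a + 25/4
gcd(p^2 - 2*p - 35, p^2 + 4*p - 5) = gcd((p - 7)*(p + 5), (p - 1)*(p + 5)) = p + 5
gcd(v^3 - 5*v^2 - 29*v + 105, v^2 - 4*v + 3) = v - 3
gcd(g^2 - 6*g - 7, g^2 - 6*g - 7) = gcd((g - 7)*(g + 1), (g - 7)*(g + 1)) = g^2 - 6*g - 7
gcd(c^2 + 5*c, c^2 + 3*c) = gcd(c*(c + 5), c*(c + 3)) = c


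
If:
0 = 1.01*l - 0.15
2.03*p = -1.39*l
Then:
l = 0.15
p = -0.10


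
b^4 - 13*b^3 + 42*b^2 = b^2*(b - 7)*(b - 6)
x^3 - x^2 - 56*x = x*(x - 8)*(x + 7)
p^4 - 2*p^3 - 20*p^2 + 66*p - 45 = (p - 3)^2*(p - 1)*(p + 5)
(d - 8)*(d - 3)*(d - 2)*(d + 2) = d^4 - 11*d^3 + 20*d^2 + 44*d - 96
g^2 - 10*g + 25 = (g - 5)^2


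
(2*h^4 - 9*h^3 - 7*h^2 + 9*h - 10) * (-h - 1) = -2*h^5 + 7*h^4 + 16*h^3 - 2*h^2 + h + 10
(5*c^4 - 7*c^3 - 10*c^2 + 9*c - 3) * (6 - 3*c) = -15*c^5 + 51*c^4 - 12*c^3 - 87*c^2 + 63*c - 18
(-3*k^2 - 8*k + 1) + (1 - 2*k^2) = -5*k^2 - 8*k + 2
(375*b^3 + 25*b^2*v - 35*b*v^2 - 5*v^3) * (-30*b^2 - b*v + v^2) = -11250*b^5 - 1125*b^4*v + 1400*b^3*v^2 + 210*b^2*v^3 - 30*b*v^4 - 5*v^5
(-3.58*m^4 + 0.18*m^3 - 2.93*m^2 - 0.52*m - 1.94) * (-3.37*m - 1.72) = 12.0646*m^5 + 5.551*m^4 + 9.5645*m^3 + 6.792*m^2 + 7.4322*m + 3.3368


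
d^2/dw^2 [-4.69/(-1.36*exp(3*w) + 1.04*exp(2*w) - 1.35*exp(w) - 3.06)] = ((-57.4056*exp(2*w) + 19.5104*exp(w) - 6.3315)*(1.36*exp(3*w) - 1.04*exp(2*w) + 1.35*exp(w) + 3.06) + 4.69*(4.08*exp(2*w) - 2.08*exp(w) + 1.35)*(8.16*exp(2*w) - 4.16*exp(w) + 2.7)*exp(w))*exp(w)/(1.36*exp(3*w) - 1.04*exp(2*w) + 1.35*exp(w) + 3.06)^3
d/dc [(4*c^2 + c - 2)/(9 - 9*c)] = (-4*c^2 + 8*c - 1)/(9*(c^2 - 2*c + 1))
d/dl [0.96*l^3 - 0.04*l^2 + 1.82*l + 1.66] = 2.88*l^2 - 0.08*l + 1.82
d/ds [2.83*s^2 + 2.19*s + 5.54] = 5.66*s + 2.19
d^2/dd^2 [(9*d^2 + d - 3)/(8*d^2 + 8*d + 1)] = 2*(-512*d^3 - 792*d^2 - 600*d - 167)/(512*d^6 + 1536*d^5 + 1728*d^4 + 896*d^3 + 216*d^2 + 24*d + 1)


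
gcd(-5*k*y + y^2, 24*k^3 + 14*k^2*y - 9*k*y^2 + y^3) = 1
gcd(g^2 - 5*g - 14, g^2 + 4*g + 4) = g + 2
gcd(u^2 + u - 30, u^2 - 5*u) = u - 5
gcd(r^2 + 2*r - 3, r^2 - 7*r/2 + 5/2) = r - 1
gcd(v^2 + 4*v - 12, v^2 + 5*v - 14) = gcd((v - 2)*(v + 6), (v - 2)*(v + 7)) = v - 2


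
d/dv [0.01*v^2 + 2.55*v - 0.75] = 0.02*v + 2.55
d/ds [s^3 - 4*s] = 3*s^2 - 4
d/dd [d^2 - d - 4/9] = 2*d - 1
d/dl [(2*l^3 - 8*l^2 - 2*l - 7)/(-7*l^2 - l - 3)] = (-14*l^4 - 4*l^3 - 24*l^2 - 50*l - 1)/(49*l^4 + 14*l^3 + 43*l^2 + 6*l + 9)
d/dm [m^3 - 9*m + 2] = 3*m^2 - 9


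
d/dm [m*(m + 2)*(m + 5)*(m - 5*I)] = 4*m^3 + m^2*(21 - 15*I) + m*(20 - 70*I) - 50*I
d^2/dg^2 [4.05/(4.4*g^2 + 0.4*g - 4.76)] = (-156.816*g^2 - 14.256*g + 4.05*(8.8*g + 0.4)*(17.6*g + 0.8) + 169.6464)/(4.4*g^2 + 0.4*g - 4.76)^3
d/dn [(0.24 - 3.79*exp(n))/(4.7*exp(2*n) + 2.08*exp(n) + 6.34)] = (17.813*exp(2*n) - 2.256*exp(n) - 24.5278)*exp(n)/(22.09*exp(4*n) + 19.552*exp(3*n) + 63.9224*exp(2*n) + 26.3744*exp(n) + 40.1956)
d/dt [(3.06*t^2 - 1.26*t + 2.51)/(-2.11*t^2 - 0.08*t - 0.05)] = (-2.9034*t^2 + 10.2862*t + 0.2638)/(4.4521*t^4 + 0.3376*t^3 + 0.2174*t^2 + 0.008*t + 0.0025)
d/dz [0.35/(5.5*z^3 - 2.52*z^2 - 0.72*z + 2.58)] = (-5.775*z^2 + 1.764*z + 0.252)/(5.5*z^3 - 2.52*z^2 - 0.72*z + 2.58)^2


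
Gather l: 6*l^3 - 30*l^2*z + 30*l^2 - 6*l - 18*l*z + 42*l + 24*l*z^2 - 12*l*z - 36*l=6*l^3 + l^2*(30 - 30*z) + l*(24*z^2 - 30*z)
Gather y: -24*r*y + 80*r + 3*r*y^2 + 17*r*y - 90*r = 3*r*y^2 - 7*r*y - 10*r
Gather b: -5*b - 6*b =-11*b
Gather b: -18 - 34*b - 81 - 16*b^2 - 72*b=-16*b^2 - 106*b - 99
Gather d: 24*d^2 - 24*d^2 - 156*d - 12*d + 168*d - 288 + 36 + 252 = 0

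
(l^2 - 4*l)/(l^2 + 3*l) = (l - 4)/(l + 3)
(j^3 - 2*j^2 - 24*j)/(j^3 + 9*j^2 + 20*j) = (j - 6)/(j + 5)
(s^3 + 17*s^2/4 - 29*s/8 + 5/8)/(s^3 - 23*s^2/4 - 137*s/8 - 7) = (-8*s^3 - 34*s^2 + 29*s - 5)/(-8*s^3 + 46*s^2 + 137*s + 56)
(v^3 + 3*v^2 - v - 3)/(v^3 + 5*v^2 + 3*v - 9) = (v + 1)/(v + 3)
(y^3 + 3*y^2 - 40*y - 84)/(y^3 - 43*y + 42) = (y + 2)/(y - 1)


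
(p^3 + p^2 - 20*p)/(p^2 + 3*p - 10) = p*(p - 4)/(p - 2)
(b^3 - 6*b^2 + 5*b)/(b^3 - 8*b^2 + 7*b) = (b - 5)/(b - 7)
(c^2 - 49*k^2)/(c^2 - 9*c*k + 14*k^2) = (c + 7*k)/(c - 2*k)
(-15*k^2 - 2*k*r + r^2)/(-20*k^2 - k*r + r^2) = (3*k + r)/(4*k + r)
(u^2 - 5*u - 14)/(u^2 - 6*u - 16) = (u - 7)/(u - 8)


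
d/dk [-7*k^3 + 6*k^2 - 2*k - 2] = -21*k^2 + 12*k - 2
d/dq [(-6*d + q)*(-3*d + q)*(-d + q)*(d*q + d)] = d*(-18*d^3 + 54*d^2*q + 27*d^2 - 30*d*q^2 - 20*d*q + 4*q^3 + 3*q^2)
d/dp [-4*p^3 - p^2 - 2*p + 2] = -12*p^2 - 2*p - 2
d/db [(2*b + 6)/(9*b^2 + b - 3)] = 2*(9*b^2 + b - (b + 3)*(18*b + 1) - 3)/(9*b^2 + b - 3)^2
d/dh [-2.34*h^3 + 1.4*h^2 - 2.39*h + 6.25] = -7.02*h^2 + 2.8*h - 2.39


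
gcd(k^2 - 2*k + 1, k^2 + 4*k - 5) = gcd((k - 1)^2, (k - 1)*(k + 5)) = k - 1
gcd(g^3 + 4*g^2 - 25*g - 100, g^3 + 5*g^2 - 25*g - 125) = g^2 - 25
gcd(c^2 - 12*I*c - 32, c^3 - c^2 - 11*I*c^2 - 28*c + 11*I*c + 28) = c - 4*I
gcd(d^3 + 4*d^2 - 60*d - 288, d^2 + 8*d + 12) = d + 6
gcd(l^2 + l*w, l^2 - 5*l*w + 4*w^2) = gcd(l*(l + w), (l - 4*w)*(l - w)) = 1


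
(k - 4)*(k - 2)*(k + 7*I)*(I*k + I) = I*k^4 - 7*k^3 - 5*I*k^3 + 35*k^2 + 2*I*k^2 - 14*k + 8*I*k - 56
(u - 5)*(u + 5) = u^2 - 25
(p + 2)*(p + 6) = p^2 + 8*p + 12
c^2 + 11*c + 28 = (c + 4)*(c + 7)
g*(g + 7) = g^2 + 7*g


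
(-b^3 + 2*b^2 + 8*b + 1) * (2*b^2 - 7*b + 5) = -2*b^5 + 11*b^4 - 3*b^3 - 44*b^2 + 33*b + 5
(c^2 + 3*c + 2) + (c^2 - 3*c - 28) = 2*c^2 - 26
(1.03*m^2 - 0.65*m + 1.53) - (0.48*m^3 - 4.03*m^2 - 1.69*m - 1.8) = -0.48*m^3 + 5.06*m^2 + 1.04*m + 3.33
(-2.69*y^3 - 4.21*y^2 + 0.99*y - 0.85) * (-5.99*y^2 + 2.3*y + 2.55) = 16.1131*y^5 + 19.0309*y^4 - 22.4726*y^3 - 3.367*y^2 + 0.5695*y - 2.1675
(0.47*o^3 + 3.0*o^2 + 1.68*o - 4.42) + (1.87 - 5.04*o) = 0.47*o^3 + 3.0*o^2 - 3.36*o - 2.55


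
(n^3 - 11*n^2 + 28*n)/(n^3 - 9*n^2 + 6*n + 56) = n/(n + 2)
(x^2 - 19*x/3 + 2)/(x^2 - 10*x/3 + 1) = (x - 6)/(x - 3)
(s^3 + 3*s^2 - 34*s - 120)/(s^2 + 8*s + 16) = (s^2 - s - 30)/(s + 4)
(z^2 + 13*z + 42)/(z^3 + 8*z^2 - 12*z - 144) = (z + 7)/(z^2 + 2*z - 24)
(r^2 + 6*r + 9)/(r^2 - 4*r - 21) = (r + 3)/(r - 7)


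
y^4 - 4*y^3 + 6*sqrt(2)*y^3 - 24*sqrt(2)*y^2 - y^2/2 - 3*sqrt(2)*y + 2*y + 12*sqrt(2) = (y - 4)*(y - sqrt(2)/2)*(y + sqrt(2)/2)*(y + 6*sqrt(2))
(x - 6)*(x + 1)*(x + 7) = x^3 + 2*x^2 - 41*x - 42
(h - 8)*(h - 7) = h^2 - 15*h + 56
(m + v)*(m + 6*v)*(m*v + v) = m^3*v + 7*m^2*v^2 + m^2*v + 6*m*v^3 + 7*m*v^2 + 6*v^3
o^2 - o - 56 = (o - 8)*(o + 7)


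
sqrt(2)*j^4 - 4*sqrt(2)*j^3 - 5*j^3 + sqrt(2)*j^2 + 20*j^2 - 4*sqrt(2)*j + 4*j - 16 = (j - 4)*(j - 2*sqrt(2))*(j - sqrt(2))*(sqrt(2)*j + 1)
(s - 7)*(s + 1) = s^2 - 6*s - 7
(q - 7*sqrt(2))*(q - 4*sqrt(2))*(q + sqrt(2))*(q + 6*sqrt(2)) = q^4 - 4*sqrt(2)*q^3 - 86*q^2 + 260*sqrt(2)*q + 672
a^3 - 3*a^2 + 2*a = a*(a - 2)*(a - 1)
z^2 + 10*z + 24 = (z + 4)*(z + 6)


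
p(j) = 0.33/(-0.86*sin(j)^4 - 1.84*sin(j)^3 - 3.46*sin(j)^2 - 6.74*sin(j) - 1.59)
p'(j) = 0.33*(3.44*sin(j)^3*cos(j) + 5.52*sin(j)^2*cos(j) + 6.92*sin(j)*cos(j) + 6.74*cos(j))/(-0.86*sin(j)^4 - 1.84*sin(j)^3 - 3.46*sin(j)^2 - 6.74*sin(j) - 1.59)^2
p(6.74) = -0.06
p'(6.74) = 0.11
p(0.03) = -0.18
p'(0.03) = 0.71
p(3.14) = -0.21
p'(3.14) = -0.87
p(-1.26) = 0.13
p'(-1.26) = 0.03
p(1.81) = -0.02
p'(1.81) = -0.01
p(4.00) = 0.16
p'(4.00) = -0.16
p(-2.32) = 0.17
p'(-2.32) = -0.19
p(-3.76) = -0.05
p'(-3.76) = -0.07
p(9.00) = -0.06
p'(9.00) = -0.12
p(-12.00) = -0.05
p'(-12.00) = 0.08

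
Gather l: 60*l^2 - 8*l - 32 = 60*l^2 - 8*l - 32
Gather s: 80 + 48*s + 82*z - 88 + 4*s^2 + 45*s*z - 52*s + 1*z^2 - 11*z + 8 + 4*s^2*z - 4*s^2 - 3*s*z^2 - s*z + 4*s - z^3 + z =4*s^2*z + s*(-3*z^2 + 44*z) - z^3 + z^2 + 72*z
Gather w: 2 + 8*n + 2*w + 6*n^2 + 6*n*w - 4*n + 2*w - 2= 6*n^2 + 4*n + w*(6*n + 4)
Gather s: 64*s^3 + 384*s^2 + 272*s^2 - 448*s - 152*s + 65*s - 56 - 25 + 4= 64*s^3 + 656*s^2 - 535*s - 77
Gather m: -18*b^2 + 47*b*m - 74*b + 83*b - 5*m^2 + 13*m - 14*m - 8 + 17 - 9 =-18*b^2 + 9*b - 5*m^2 + m*(47*b - 1)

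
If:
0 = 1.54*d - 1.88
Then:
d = 1.22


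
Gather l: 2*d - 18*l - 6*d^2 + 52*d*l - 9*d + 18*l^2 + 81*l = -6*d^2 - 7*d + 18*l^2 + l*(52*d + 63)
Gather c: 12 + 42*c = 42*c + 12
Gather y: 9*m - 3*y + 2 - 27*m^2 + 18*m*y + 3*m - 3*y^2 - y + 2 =-27*m^2 + 12*m - 3*y^2 + y*(18*m - 4) + 4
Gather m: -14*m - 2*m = -16*m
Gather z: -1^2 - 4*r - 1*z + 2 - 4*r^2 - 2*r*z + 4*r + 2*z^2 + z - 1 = -4*r^2 - 2*r*z + 2*z^2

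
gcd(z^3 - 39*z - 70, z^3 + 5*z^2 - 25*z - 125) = z + 5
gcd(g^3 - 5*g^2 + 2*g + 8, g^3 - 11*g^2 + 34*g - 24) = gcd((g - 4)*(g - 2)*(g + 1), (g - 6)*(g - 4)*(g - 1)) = g - 4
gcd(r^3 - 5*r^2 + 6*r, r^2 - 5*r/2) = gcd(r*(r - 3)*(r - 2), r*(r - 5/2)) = r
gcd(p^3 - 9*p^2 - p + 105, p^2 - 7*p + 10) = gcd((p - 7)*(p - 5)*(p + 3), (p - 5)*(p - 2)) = p - 5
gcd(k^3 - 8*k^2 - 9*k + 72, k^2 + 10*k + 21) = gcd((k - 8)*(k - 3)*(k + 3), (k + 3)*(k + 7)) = k + 3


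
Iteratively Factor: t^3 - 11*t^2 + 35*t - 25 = (t - 5)*(t^2 - 6*t + 5) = (t - 5)^2*(t - 1)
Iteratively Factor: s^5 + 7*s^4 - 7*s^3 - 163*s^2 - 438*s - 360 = (s + 3)*(s^4 + 4*s^3 - 19*s^2 - 106*s - 120) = (s + 3)*(s + 4)*(s^3 - 19*s - 30) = (s + 2)*(s + 3)*(s + 4)*(s^2 - 2*s - 15) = (s + 2)*(s + 3)^2*(s + 4)*(s - 5)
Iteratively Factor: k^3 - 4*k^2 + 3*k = (k)*(k^2 - 4*k + 3) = k*(k - 1)*(k - 3)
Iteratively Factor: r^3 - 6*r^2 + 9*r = (r - 3)*(r^2 - 3*r) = (r - 3)^2*(r)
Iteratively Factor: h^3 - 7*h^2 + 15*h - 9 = (h - 3)*(h^2 - 4*h + 3) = (h - 3)^2*(h - 1)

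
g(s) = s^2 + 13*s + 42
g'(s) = 2*s + 13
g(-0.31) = 38.07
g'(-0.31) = 12.38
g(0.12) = 43.57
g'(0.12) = 13.24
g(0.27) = 45.58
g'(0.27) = 13.54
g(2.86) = 87.36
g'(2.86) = 18.72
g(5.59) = 145.92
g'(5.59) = 24.18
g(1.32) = 60.90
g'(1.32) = 15.64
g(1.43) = 62.63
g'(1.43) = 15.86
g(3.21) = 94.03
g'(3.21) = 19.42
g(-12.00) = 30.00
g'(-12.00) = -11.00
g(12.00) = 342.00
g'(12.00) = 37.00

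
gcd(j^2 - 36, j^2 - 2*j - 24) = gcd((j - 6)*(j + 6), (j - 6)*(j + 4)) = j - 6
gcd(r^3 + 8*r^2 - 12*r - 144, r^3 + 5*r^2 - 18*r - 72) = r^2 + 2*r - 24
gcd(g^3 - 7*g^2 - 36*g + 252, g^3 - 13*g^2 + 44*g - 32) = 1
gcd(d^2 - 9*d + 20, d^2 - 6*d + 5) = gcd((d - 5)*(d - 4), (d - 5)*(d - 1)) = d - 5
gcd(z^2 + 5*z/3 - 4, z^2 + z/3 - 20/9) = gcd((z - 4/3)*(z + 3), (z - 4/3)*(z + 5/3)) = z - 4/3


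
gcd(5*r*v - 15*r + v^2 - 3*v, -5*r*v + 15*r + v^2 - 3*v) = v - 3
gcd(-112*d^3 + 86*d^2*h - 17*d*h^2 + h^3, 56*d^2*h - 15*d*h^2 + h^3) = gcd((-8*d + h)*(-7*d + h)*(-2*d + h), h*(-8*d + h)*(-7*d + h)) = 56*d^2 - 15*d*h + h^2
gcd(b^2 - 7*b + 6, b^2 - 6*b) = b - 6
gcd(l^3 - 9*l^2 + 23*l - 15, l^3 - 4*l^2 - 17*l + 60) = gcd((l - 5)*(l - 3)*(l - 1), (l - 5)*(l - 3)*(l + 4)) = l^2 - 8*l + 15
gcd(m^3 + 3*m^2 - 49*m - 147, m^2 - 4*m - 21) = m^2 - 4*m - 21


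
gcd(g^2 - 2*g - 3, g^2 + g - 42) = 1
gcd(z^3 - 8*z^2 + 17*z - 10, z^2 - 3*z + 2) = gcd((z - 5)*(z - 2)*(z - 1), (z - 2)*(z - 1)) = z^2 - 3*z + 2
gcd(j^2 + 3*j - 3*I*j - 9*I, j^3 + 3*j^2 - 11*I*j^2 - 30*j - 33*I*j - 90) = j + 3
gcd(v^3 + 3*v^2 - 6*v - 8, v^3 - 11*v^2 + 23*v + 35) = v + 1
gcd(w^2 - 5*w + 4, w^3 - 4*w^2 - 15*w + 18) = w - 1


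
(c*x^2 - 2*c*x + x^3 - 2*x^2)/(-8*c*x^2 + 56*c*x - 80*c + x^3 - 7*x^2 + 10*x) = x*(c + x)/(-8*c*x + 40*c + x^2 - 5*x)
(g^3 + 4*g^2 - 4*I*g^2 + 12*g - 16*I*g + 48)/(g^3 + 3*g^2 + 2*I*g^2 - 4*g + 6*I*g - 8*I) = (g - 6*I)/(g - 1)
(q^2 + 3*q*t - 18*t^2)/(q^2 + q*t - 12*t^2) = (q + 6*t)/(q + 4*t)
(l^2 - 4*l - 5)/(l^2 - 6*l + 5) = (l + 1)/(l - 1)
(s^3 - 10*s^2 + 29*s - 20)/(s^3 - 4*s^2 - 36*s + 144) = (s^2 - 6*s + 5)/(s^2 - 36)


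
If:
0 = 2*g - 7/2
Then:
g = 7/4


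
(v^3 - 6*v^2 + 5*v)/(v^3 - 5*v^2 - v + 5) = v/(v + 1)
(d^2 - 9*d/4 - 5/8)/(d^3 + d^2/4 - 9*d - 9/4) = (d - 5/2)/(d^2 - 9)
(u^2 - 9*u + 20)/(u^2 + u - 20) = (u - 5)/(u + 5)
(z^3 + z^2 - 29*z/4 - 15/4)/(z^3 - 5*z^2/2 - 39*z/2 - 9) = (z - 5/2)/(z - 6)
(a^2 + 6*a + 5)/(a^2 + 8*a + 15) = (a + 1)/(a + 3)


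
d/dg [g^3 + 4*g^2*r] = g*(3*g + 8*r)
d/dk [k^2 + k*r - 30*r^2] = 2*k + r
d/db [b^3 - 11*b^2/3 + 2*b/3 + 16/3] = 3*b^2 - 22*b/3 + 2/3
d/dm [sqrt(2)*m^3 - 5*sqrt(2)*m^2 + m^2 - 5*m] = 3*sqrt(2)*m^2 - 10*sqrt(2)*m + 2*m - 5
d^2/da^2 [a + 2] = 0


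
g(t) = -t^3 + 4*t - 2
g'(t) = 4 - 3*t^2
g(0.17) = -1.32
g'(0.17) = 3.91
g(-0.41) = -3.57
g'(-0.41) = 3.50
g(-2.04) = -1.67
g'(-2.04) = -8.48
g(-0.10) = -2.40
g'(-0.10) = 3.97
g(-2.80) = 8.75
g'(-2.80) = -19.52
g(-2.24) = 0.28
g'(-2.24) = -11.05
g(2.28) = -4.73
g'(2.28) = -11.60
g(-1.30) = -5.00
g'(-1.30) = -1.07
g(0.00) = -2.00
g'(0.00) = 4.00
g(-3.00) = 13.00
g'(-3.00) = -23.00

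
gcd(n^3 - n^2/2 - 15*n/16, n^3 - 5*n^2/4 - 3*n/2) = n^2 + 3*n/4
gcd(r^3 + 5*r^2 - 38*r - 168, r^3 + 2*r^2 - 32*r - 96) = r^2 - 2*r - 24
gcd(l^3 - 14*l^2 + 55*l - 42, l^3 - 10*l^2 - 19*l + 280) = l - 7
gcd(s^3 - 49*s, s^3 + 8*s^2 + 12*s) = s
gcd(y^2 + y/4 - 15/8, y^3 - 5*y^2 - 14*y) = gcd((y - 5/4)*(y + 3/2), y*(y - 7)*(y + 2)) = 1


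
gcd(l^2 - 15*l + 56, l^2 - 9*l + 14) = l - 7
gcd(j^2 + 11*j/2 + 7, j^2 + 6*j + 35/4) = j + 7/2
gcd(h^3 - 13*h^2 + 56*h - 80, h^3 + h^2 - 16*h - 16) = h - 4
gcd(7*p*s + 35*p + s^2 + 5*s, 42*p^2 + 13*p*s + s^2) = 7*p + s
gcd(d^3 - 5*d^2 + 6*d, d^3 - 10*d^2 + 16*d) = d^2 - 2*d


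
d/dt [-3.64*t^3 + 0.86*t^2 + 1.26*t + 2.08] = -10.92*t^2 + 1.72*t + 1.26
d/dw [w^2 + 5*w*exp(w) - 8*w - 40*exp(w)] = 5*w*exp(w) + 2*w - 35*exp(w) - 8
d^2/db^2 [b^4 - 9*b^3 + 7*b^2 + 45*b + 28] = 12*b^2 - 54*b + 14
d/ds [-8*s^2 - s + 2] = -16*s - 1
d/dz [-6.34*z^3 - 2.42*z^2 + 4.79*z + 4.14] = -19.02*z^2 - 4.84*z + 4.79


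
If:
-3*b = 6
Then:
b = -2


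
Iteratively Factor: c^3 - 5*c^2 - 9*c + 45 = (c - 5)*(c^2 - 9) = (c - 5)*(c + 3)*(c - 3)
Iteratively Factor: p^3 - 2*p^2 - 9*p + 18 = (p - 3)*(p^2 + p - 6) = (p - 3)*(p - 2)*(p + 3)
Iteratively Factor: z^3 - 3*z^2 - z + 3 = (z + 1)*(z^2 - 4*z + 3) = (z - 3)*(z + 1)*(z - 1)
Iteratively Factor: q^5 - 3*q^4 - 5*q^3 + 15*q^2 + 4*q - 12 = (q + 2)*(q^4 - 5*q^3 + 5*q^2 + 5*q - 6) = (q - 3)*(q + 2)*(q^3 - 2*q^2 - q + 2) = (q - 3)*(q - 1)*(q + 2)*(q^2 - q - 2) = (q - 3)*(q - 1)*(q + 1)*(q + 2)*(q - 2)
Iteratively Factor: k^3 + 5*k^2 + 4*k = (k + 4)*(k^2 + k) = (k + 1)*(k + 4)*(k)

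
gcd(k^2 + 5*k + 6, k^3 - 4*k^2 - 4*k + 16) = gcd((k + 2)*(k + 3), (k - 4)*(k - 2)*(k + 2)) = k + 2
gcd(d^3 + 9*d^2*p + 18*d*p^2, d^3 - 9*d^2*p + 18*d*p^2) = d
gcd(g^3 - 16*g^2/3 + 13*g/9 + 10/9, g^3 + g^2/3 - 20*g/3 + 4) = g - 2/3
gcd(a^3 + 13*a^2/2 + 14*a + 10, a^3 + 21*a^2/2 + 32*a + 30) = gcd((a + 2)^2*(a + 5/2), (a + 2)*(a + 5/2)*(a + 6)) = a^2 + 9*a/2 + 5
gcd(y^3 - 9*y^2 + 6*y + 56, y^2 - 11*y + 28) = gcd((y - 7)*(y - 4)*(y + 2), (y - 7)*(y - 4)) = y^2 - 11*y + 28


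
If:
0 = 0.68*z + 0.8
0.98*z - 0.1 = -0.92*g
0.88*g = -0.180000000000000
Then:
No Solution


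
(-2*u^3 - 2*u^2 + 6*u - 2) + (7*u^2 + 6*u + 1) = -2*u^3 + 5*u^2 + 12*u - 1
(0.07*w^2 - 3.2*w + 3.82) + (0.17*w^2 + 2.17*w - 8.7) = 0.24*w^2 - 1.03*w - 4.88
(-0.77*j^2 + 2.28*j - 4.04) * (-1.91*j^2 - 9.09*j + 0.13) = 1.4707*j^4 + 2.6445*j^3 - 13.1089*j^2 + 37.02*j - 0.5252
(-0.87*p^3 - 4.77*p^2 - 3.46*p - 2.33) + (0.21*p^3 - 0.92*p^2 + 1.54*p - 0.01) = -0.66*p^3 - 5.69*p^2 - 1.92*p - 2.34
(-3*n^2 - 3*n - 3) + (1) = -3*n^2 - 3*n - 2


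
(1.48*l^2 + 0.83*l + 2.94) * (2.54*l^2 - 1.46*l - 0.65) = 3.7592*l^4 - 0.0526*l^3 + 5.2938*l^2 - 4.8319*l - 1.911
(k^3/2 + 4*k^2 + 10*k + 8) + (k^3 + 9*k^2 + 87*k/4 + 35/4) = 3*k^3/2 + 13*k^2 + 127*k/4 + 67/4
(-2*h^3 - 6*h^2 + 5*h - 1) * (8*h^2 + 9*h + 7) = -16*h^5 - 66*h^4 - 28*h^3 - 5*h^2 + 26*h - 7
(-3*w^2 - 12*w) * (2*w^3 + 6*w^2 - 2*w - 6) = -6*w^5 - 42*w^4 - 66*w^3 + 42*w^2 + 72*w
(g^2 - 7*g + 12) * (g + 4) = g^3 - 3*g^2 - 16*g + 48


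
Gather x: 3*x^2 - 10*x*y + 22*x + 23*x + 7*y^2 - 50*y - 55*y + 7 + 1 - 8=3*x^2 + x*(45 - 10*y) + 7*y^2 - 105*y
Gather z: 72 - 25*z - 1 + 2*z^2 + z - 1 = 2*z^2 - 24*z + 70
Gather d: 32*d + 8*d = 40*d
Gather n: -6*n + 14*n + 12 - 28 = 8*n - 16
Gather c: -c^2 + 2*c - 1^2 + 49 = -c^2 + 2*c + 48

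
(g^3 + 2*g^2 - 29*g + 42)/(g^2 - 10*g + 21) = (g^2 + 5*g - 14)/(g - 7)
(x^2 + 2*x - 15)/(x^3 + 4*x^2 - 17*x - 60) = (x - 3)/(x^2 - x - 12)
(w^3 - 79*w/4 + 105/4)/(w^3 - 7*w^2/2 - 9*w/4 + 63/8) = 2*(w + 5)/(2*w + 3)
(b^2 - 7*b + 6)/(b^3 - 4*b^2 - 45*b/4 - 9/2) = 4*(b - 1)/(4*b^2 + 8*b + 3)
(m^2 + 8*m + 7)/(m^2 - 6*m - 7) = (m + 7)/(m - 7)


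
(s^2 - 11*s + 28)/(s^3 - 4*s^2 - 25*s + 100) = (s - 7)/(s^2 - 25)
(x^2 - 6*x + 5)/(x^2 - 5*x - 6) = (-x^2 + 6*x - 5)/(-x^2 + 5*x + 6)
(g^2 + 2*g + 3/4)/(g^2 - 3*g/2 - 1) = (g + 3/2)/(g - 2)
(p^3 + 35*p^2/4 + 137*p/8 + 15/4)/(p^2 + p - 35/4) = (8*p^3 + 70*p^2 + 137*p + 30)/(2*(4*p^2 + 4*p - 35))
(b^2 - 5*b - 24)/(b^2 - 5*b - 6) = (-b^2 + 5*b + 24)/(-b^2 + 5*b + 6)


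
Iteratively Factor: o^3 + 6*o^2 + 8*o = (o + 4)*(o^2 + 2*o) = o*(o + 4)*(o + 2)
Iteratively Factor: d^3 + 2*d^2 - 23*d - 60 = (d + 3)*(d^2 - d - 20) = (d + 3)*(d + 4)*(d - 5)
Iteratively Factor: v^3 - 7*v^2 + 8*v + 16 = (v - 4)*(v^2 - 3*v - 4) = (v - 4)*(v + 1)*(v - 4)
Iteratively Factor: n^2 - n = (n - 1)*(n)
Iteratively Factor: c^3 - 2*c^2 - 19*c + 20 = (c - 1)*(c^2 - c - 20) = (c - 1)*(c + 4)*(c - 5)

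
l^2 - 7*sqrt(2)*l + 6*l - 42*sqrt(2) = (l + 6)*(l - 7*sqrt(2))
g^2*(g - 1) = g^3 - g^2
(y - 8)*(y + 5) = y^2 - 3*y - 40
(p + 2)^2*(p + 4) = p^3 + 8*p^2 + 20*p + 16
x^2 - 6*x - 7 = (x - 7)*(x + 1)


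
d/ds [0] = 0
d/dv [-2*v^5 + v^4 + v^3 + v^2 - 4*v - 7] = -10*v^4 + 4*v^3 + 3*v^2 + 2*v - 4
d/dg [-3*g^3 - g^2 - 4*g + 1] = -9*g^2 - 2*g - 4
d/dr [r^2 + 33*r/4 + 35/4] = 2*r + 33/4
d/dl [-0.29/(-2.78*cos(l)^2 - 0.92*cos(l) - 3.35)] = (1.6124*cos(l) + 0.2668)*sin(l)/(2.78*cos(l)^2 + 0.92*cos(l) + 3.35)^2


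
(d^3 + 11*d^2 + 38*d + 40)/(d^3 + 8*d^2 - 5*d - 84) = (d^2 + 7*d + 10)/(d^2 + 4*d - 21)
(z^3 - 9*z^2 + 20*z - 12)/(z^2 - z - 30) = (z^2 - 3*z + 2)/(z + 5)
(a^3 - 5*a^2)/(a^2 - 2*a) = a*(a - 5)/(a - 2)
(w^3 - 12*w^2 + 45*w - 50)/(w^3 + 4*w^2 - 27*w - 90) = (w^2 - 7*w + 10)/(w^2 + 9*w + 18)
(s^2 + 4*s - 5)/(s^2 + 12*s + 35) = (s - 1)/(s + 7)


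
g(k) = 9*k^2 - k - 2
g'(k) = 18*k - 1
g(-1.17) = 11.49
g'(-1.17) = -22.06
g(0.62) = 0.84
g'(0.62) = 10.16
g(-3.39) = 104.82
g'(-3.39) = -62.02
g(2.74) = 62.83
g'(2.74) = 48.32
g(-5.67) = 293.01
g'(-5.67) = -103.06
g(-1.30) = 14.51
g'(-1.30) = -24.40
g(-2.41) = 52.68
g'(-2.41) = -44.38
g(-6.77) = 417.27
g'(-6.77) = -122.86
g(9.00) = 718.00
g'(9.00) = 161.00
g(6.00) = 316.00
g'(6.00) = 107.00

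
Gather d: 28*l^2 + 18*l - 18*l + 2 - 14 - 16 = 28*l^2 - 28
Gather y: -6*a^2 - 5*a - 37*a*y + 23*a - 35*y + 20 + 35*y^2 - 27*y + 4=-6*a^2 + 18*a + 35*y^2 + y*(-37*a - 62) + 24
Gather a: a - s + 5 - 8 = a - s - 3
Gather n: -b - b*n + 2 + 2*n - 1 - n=-b + n*(1 - b) + 1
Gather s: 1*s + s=2*s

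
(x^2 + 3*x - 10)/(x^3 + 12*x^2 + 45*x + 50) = (x - 2)/(x^2 + 7*x + 10)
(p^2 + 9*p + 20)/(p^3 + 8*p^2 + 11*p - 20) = 1/(p - 1)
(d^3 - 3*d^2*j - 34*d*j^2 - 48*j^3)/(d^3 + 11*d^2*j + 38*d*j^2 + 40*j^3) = (d^2 - 5*d*j - 24*j^2)/(d^2 + 9*d*j + 20*j^2)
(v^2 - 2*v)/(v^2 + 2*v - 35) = v*(v - 2)/(v^2 + 2*v - 35)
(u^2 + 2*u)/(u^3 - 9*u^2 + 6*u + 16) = u*(u + 2)/(u^3 - 9*u^2 + 6*u + 16)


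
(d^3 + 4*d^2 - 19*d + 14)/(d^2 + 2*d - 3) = (d^2 + 5*d - 14)/(d + 3)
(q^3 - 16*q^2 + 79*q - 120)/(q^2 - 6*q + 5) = (q^2 - 11*q + 24)/(q - 1)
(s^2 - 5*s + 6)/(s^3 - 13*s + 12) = (s - 2)/(s^2 + 3*s - 4)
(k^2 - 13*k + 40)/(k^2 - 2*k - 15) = (k - 8)/(k + 3)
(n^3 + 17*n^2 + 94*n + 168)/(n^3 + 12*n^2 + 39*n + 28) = (n + 6)/(n + 1)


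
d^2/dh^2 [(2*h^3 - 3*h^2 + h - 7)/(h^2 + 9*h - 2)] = 2*(194*h^3 - 147*h^2 - 159*h - 575)/(h^6 + 27*h^5 + 237*h^4 + 621*h^3 - 474*h^2 + 108*h - 8)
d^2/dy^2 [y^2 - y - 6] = 2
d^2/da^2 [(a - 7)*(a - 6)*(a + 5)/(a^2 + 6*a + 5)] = 112/(a^3 + 3*a^2 + 3*a + 1)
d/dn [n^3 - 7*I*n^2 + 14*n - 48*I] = 3*n^2 - 14*I*n + 14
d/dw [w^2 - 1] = 2*w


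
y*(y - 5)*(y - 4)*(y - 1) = y^4 - 10*y^3 + 29*y^2 - 20*y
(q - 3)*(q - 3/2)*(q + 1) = q^3 - 7*q^2/2 + 9/2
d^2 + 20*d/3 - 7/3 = (d - 1/3)*(d + 7)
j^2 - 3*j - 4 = (j - 4)*(j + 1)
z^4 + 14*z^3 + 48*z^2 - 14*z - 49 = (z - 1)*(z + 1)*(z + 7)^2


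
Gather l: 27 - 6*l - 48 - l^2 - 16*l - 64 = -l^2 - 22*l - 85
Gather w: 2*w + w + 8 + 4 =3*w + 12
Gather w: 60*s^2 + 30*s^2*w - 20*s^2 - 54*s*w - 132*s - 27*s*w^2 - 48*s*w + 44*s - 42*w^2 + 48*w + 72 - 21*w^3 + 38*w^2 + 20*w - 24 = 40*s^2 - 88*s - 21*w^3 + w^2*(-27*s - 4) + w*(30*s^2 - 102*s + 68) + 48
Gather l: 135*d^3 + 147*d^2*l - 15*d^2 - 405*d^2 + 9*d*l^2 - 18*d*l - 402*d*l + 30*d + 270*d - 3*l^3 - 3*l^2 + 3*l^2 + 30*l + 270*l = 135*d^3 - 420*d^2 + 9*d*l^2 + 300*d - 3*l^3 + l*(147*d^2 - 420*d + 300)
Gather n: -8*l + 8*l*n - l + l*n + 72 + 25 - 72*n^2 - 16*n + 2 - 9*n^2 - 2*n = -9*l - 81*n^2 + n*(9*l - 18) + 99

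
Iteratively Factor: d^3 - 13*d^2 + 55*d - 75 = (d - 5)*(d^2 - 8*d + 15) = (d - 5)*(d - 3)*(d - 5)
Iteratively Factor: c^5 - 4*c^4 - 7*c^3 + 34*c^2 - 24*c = (c)*(c^4 - 4*c^3 - 7*c^2 + 34*c - 24) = c*(c - 2)*(c^3 - 2*c^2 - 11*c + 12) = c*(c - 4)*(c - 2)*(c^2 + 2*c - 3) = c*(c - 4)*(c - 2)*(c + 3)*(c - 1)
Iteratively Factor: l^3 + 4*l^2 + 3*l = (l + 3)*(l^2 + l) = (l + 1)*(l + 3)*(l)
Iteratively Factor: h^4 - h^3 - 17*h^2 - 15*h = (h + 3)*(h^3 - 4*h^2 - 5*h) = h*(h + 3)*(h^2 - 4*h - 5) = h*(h - 5)*(h + 3)*(h + 1)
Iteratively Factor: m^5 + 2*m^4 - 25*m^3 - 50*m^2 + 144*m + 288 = (m + 2)*(m^4 - 25*m^2 + 144) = (m + 2)*(m + 3)*(m^3 - 3*m^2 - 16*m + 48) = (m + 2)*(m + 3)*(m + 4)*(m^2 - 7*m + 12) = (m - 3)*(m + 2)*(m + 3)*(m + 4)*(m - 4)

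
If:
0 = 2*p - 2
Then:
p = 1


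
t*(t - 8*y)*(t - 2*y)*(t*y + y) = t^4*y - 10*t^3*y^2 + t^3*y + 16*t^2*y^3 - 10*t^2*y^2 + 16*t*y^3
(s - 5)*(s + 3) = s^2 - 2*s - 15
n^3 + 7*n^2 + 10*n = n*(n + 2)*(n + 5)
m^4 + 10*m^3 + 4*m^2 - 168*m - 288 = (m - 4)*(m + 2)*(m + 6)^2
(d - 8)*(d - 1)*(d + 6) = d^3 - 3*d^2 - 46*d + 48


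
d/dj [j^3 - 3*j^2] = 3*j*(j - 2)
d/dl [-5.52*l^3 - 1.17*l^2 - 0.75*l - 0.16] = -16.56*l^2 - 2.34*l - 0.75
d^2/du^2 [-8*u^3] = -48*u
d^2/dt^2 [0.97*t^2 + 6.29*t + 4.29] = 1.94000000000000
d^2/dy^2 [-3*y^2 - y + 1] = -6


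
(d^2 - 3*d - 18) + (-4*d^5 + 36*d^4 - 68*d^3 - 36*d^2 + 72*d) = -4*d^5 + 36*d^4 - 68*d^3 - 35*d^2 + 69*d - 18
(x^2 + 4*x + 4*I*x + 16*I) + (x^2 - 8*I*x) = 2*x^2 + 4*x - 4*I*x + 16*I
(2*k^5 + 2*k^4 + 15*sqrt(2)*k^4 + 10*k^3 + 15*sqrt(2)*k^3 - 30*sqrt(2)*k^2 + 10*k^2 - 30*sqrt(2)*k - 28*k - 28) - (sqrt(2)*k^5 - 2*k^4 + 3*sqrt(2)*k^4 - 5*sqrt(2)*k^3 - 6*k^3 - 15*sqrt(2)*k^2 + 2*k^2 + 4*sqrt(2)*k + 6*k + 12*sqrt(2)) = -sqrt(2)*k^5 + 2*k^5 + 4*k^4 + 12*sqrt(2)*k^4 + 16*k^3 + 20*sqrt(2)*k^3 - 15*sqrt(2)*k^2 + 8*k^2 - 34*sqrt(2)*k - 34*k - 28 - 12*sqrt(2)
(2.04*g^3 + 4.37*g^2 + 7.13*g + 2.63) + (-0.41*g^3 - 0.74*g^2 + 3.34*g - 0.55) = 1.63*g^3 + 3.63*g^2 + 10.47*g + 2.08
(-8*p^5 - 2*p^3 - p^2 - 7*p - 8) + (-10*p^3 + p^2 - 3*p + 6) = -8*p^5 - 12*p^3 - 10*p - 2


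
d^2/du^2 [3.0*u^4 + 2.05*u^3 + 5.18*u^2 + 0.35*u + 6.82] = 36.0*u^2 + 12.3*u + 10.36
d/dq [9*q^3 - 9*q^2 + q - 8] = 27*q^2 - 18*q + 1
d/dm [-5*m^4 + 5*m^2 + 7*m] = -20*m^3 + 10*m + 7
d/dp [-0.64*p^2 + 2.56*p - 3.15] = 2.56 - 1.28*p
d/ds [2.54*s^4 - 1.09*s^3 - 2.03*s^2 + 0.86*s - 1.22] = 10.16*s^3 - 3.27*s^2 - 4.06*s + 0.86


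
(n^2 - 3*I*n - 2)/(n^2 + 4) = (n - I)/(n + 2*I)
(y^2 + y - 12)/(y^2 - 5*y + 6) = (y + 4)/(y - 2)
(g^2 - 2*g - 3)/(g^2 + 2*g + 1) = (g - 3)/(g + 1)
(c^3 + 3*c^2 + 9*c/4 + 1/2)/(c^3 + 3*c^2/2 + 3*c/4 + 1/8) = 2*(c + 2)/(2*c + 1)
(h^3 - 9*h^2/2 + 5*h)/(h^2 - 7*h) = (h^2 - 9*h/2 + 5)/(h - 7)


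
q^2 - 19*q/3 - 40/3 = (q - 8)*(q + 5/3)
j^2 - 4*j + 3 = (j - 3)*(j - 1)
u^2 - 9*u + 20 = (u - 5)*(u - 4)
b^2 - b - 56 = (b - 8)*(b + 7)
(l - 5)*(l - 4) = l^2 - 9*l + 20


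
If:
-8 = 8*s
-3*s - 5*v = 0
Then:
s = -1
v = 3/5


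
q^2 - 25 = (q - 5)*(q + 5)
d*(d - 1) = d^2 - d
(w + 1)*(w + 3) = w^2 + 4*w + 3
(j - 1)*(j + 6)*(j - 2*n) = j^3 - 2*j^2*n + 5*j^2 - 10*j*n - 6*j + 12*n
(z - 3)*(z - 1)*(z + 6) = z^3 + 2*z^2 - 21*z + 18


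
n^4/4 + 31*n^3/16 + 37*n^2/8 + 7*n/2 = n*(n/4 + 1)*(n + 7/4)*(n + 2)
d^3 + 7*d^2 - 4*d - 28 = (d - 2)*(d + 2)*(d + 7)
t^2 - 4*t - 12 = (t - 6)*(t + 2)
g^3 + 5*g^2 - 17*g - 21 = (g - 3)*(g + 1)*(g + 7)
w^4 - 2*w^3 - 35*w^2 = w^2*(w - 7)*(w + 5)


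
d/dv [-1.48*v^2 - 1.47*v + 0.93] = -2.96*v - 1.47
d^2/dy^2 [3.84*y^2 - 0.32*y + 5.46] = 7.68000000000000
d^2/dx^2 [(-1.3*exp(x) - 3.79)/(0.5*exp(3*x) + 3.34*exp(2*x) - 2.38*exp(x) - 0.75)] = (-1.3*exp(6*x) - 15.0405*exp(5*x) - 90.31258*exp(4*x) - 176.770156*exp(3*x) + 58.052154*exp(2*x) - 57.123376*exp(x) + 6.0339)*exp(x)/(0.125*exp(9*x) + 2.505*exp(8*x) + 14.9484*exp(7*x) + 12.849604*exp(6*x) - 78.669384*exp(5*x) + 37.012188*exp(4*x) + 23.133878*exp(3*x) - 7.10865*exp(2*x) - 4.01625*exp(x) - 0.421875)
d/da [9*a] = 9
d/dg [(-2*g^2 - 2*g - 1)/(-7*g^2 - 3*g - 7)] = (-8*g^2 + 14*g + 11)/(49*g^4 + 42*g^3 + 107*g^2 + 42*g + 49)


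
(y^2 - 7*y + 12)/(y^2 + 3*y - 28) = (y - 3)/(y + 7)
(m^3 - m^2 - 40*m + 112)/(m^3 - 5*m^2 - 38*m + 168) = (m^2 + 3*m - 28)/(m^2 - m - 42)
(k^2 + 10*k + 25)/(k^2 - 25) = (k + 5)/(k - 5)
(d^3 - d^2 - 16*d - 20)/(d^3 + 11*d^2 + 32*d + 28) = (d - 5)/(d + 7)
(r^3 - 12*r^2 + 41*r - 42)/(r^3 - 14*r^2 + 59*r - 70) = (r - 3)/(r - 5)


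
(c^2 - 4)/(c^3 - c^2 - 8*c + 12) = (c + 2)/(c^2 + c - 6)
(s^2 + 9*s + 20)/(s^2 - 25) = (s + 4)/(s - 5)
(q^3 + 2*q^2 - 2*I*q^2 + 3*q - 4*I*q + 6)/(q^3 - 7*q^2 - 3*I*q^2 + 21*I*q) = (q^2 + q*(2 + I) + 2*I)/(q*(q - 7))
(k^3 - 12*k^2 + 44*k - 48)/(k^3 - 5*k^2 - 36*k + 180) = (k^2 - 6*k + 8)/(k^2 + k - 30)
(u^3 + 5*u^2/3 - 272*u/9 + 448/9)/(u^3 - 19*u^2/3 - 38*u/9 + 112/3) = (3*u^2 + 13*u - 56)/(3*u^2 - 11*u - 42)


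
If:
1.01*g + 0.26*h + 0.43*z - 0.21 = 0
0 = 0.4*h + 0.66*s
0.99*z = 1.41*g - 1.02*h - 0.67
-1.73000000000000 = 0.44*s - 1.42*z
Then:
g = 0.07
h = -2.13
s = 1.29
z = 1.62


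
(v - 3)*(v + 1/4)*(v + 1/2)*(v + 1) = v^4 - 5*v^3/4 - 35*v^2/8 - 5*v/2 - 3/8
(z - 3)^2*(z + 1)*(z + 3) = z^4 - 2*z^3 - 12*z^2 + 18*z + 27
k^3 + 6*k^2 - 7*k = k*(k - 1)*(k + 7)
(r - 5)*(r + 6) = r^2 + r - 30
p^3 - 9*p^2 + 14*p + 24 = (p - 6)*(p - 4)*(p + 1)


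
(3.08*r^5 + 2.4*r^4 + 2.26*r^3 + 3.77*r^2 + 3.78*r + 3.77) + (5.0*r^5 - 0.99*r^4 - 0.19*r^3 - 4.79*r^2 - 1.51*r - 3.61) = 8.08*r^5 + 1.41*r^4 + 2.07*r^3 - 1.02*r^2 + 2.27*r + 0.16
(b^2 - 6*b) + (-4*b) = b^2 - 10*b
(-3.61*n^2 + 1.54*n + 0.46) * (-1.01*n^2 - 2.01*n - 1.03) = 3.6461*n^4 + 5.7007*n^3 + 0.158300000000001*n^2 - 2.5108*n - 0.4738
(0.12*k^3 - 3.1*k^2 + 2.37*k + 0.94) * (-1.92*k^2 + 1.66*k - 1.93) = -0.2304*k^5 + 6.1512*k^4 - 9.928*k^3 + 8.1124*k^2 - 3.0137*k - 1.8142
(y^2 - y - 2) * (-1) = -y^2 + y + 2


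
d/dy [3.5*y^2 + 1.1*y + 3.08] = 7.0*y + 1.1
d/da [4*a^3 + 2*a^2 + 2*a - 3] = 12*a^2 + 4*a + 2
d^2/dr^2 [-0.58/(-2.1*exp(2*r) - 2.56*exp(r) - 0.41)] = (0.58*(4.2*exp(r) + 2.56)*(8.4*exp(r) + 5.12)*exp(r) - (4.872*exp(r) + 1.4848)*(2.1*exp(2*r) + 2.56*exp(r) + 0.41))*exp(r)/(2.1*exp(2*r) + 2.56*exp(r) + 0.41)^3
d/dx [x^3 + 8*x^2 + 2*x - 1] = 3*x^2 + 16*x + 2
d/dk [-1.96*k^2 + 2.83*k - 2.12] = 2.83 - 3.92*k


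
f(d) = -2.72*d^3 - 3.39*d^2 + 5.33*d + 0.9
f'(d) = -8.16*d^2 - 6.78*d + 5.33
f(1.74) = -14.42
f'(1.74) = -31.17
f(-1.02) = -5.18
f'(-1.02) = 3.76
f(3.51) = -139.78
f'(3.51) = -119.00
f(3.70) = -163.56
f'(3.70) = -131.47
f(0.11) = 1.44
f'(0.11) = 4.49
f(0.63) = 2.23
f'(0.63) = -2.18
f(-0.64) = -3.19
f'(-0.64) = 6.33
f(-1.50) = -5.54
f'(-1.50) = -2.86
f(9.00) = -2208.60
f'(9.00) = -716.65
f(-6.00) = 434.40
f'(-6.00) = -247.75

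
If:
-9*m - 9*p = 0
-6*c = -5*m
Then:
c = -5*p/6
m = -p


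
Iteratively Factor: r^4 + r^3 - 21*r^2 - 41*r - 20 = (r + 1)*(r^3 - 21*r - 20) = (r + 1)^2*(r^2 - r - 20) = (r + 1)^2*(r + 4)*(r - 5)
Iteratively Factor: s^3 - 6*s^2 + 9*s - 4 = (s - 1)*(s^2 - 5*s + 4) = (s - 4)*(s - 1)*(s - 1)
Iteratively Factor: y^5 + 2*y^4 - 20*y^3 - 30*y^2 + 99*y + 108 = (y - 3)*(y^4 + 5*y^3 - 5*y^2 - 45*y - 36) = (y - 3)*(y + 3)*(y^3 + 2*y^2 - 11*y - 12) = (y - 3)^2*(y + 3)*(y^2 + 5*y + 4) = (y - 3)^2*(y + 3)*(y + 4)*(y + 1)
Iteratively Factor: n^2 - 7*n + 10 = (n - 2)*(n - 5)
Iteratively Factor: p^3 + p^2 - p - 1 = (p + 1)*(p^2 - 1) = (p + 1)^2*(p - 1)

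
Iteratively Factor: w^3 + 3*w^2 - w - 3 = (w - 1)*(w^2 + 4*w + 3) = (w - 1)*(w + 3)*(w + 1)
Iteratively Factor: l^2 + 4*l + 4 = (l + 2)*(l + 2)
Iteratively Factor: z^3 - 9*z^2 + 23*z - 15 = (z - 1)*(z^2 - 8*z + 15) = (z - 3)*(z - 1)*(z - 5)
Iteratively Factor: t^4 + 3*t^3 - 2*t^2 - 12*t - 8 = (t + 2)*(t^3 + t^2 - 4*t - 4) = (t + 1)*(t + 2)*(t^2 - 4) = (t + 1)*(t + 2)^2*(t - 2)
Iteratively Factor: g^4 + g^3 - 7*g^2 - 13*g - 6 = (g - 3)*(g^3 + 4*g^2 + 5*g + 2) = (g - 3)*(g + 1)*(g^2 + 3*g + 2) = (g - 3)*(g + 1)*(g + 2)*(g + 1)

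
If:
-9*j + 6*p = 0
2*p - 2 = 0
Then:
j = 2/3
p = 1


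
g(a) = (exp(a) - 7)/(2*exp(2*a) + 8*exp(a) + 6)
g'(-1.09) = 0.30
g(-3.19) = -1.10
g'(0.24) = 0.32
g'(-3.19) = 0.06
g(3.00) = 0.01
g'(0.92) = 0.20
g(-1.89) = -0.94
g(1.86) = -0.00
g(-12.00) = -1.17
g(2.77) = 0.01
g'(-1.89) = 0.19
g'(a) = (exp(a) - 7)*(-4*exp(2*a) - 8*exp(a))/(2*exp(2*a) + 8*exp(a) + 6)^2 + exp(a)/(2*exp(2*a) + 8*exp(a) + 6)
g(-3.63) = -1.12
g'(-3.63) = 0.04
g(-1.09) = -0.75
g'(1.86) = 0.05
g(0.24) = -0.30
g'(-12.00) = 0.00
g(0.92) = -0.12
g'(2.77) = -0.00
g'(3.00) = 0.00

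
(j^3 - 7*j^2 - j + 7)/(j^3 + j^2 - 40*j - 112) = (j^2 - 1)/(j^2 + 8*j + 16)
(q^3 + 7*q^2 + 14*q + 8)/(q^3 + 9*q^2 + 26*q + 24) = (q + 1)/(q + 3)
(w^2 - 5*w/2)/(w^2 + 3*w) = (w - 5/2)/(w + 3)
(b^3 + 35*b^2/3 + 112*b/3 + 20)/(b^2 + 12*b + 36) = (3*b^2 + 17*b + 10)/(3*(b + 6))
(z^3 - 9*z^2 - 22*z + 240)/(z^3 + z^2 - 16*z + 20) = (z^2 - 14*z + 48)/(z^2 - 4*z + 4)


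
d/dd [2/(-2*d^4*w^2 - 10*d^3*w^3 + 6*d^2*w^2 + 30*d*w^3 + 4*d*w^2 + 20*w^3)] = (4*d^3 + 15*d^2*w - 6*d - 15*w - 2)/(w^2*(-d^4 - 5*d^3*w + 3*d^2 + 15*d*w + 2*d + 10*w)^2)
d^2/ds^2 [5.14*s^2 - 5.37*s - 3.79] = 10.2800000000000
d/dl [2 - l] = -1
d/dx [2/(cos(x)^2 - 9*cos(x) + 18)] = 2*(2*cos(x) - 9)*sin(x)/(cos(x)^2 - 9*cos(x) + 18)^2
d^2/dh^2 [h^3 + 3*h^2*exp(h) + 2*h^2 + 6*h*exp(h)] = 3*h^2*exp(h) + 18*h*exp(h) + 6*h + 18*exp(h) + 4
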